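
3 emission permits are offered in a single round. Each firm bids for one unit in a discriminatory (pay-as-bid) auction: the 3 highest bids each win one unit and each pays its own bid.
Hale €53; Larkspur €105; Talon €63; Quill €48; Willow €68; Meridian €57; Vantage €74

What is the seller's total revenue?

Total revenue: €247

Sorting: 105 (Larkspur), 74 (Vantage), 68 (Willow), 63 (Talon), 57 (Meridian), …
Winners (3 units): Larkspur, Vantage, Willow.
Total revenue = 105 + 74 + 68 = €247.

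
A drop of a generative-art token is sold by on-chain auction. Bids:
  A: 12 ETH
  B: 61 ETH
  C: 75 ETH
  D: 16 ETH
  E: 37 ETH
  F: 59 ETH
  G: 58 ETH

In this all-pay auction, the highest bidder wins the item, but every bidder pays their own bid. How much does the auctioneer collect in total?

Total revenue: 318 ETH

Bids in order: 75 (C) > 61 (B) > 59 (F) > 58 (G) > 37 (E) > 16 (D) > …
C wins with the top bid; all bids are sunk regardless.
Every bidder forfeits their bid regardless of winning.
Revenue = 12 + 61 + 75 + 16 + 37 + 59 + 58 = 318 ETH.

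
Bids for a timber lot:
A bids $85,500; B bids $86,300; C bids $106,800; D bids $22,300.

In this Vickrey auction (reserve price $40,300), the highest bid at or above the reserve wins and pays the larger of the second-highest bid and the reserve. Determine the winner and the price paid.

Sorting bids: 106,800 (C) > 86,300 (B) > 85,500 (A) > 22,300 (D)
Highest eligible bid: C at $106,800.
Second-highest bid $86,300 exceeds the reserve $40,300 → payment $86,300.

C pays $86,300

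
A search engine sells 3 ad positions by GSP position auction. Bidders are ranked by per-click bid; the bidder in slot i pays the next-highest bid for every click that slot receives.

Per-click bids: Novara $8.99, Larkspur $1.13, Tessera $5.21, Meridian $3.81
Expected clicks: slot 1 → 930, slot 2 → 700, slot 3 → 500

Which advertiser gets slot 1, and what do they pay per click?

Ranked by bid: $8.99 (Novara) > $5.21 (Tessera) > $3.81 (Meridian) > $1.13 (Larkspur)
Slot 1 goes to the first-ranked bidder, Novara, who pays the next bid down: $5.21/click.

Novara; $5.21 per click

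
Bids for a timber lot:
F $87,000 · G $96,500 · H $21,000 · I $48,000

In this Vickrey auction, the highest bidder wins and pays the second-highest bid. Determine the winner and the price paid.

G pays $87,000

Rule: the highest bidder wins and pays the second-highest bid.
Bids ranked: 96,500 (G) > 87,000 (F) > 48,000 (I) > 21,000 (H)
G wins with the highest bid; price is set by the runner-up at $87,000.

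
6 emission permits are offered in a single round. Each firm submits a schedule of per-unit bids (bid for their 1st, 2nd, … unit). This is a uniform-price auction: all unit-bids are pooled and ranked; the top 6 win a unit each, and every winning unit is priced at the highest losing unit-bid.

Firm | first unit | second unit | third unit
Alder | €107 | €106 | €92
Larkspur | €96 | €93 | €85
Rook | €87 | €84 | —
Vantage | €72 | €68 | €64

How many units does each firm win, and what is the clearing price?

Alder 3, Larkspur 2, Rook 1; clearing price €85

All unit-bids, highest first — top 6: 107 (Alder-1), 106 (Alder-2), 96 (Larkspur-1), 93 (Larkspur-2), 92 (Alder-3), 87 (Rook-1)
First bid not allocated: €85.
Allocation: Alder 3, Larkspur 2, Rook 1.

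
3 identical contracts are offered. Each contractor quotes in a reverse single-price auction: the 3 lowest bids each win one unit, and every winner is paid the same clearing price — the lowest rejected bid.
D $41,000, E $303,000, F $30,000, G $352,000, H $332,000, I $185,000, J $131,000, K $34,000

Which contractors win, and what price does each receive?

F, K, D; each is paid $131,000

Ordering the bids: 30,000 (F), 34,000 (K), 41,000 (D), 131,000 (J), 185,000 (I), …
Winners (3 units): F, K, D.
First losing bid is J's $131,000, which sets the uniform price.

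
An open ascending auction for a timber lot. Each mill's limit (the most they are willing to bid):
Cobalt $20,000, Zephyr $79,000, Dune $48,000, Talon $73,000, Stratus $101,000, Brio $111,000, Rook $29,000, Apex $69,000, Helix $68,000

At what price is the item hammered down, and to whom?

Brio wins at $101,000

Limits in order: 111,000 (Brio) > 101,000 (Stratus) > 79,000 (Zephyr) > 73,000 (Talon) > 69,000 (Apex) > 68,000 (Helix) > …
Bidding ends when Stratus exits at $101,000; Brio takes it.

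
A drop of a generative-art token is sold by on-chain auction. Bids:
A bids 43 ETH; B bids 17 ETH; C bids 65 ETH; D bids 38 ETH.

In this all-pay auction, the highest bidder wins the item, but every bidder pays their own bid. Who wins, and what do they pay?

C pays 65 ETH

Rule: the highest bidder wins the item, but every bidder pays their own bid.
Bids ranked: 65 (C) > 43 (A) > 38 (D) > 17 (B)
C wins with the top bid; all bids are sunk regardless.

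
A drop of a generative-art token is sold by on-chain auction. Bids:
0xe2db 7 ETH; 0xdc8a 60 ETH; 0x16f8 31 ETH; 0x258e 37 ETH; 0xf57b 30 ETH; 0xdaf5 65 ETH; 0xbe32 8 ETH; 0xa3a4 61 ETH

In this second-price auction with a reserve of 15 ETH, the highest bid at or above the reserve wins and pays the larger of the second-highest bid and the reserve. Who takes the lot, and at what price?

0xdaf5 pays 61 ETH

Bids in order: 65 (0xdaf5) > 61 (0xa3a4) > 60 (0xdc8a) > 37 (0x258e) > 31 (0x16f8) > 30 (0xf57b) > …
0xdaf5 has the top bid at or above the reserve (65 ETH).
Second-highest bid 61 ETH exceeds the reserve 15 ETH → payment 61 ETH.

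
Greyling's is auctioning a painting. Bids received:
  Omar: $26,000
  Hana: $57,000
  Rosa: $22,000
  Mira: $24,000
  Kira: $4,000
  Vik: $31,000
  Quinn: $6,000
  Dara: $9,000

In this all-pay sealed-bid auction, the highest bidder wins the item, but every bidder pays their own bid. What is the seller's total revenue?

Bids ranked: 57,000 (Hana) > 31,000 (Vik) > 26,000 (Omar) > 24,000 (Mira) > 22,000 (Rosa) > 9,000 (Dara) > …
Every bidder forfeits their bid regardless of winning.
Revenue = 26,000 + 57,000 + 22,000 + 24,000 + 4,000 + 31,000 + 6,000 + 9,000 = $179,000.

Total revenue: $179,000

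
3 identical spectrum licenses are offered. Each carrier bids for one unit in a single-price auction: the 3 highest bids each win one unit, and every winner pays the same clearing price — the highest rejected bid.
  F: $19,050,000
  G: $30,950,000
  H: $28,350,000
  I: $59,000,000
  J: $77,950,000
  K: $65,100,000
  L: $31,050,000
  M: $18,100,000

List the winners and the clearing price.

Bids ranked high→low: 77,950,000 (J), 65,100,000 (K), 59,000,000 (I), 31,050,000 (L), 30,950,000 (G), …
Top 3: J, K, I.
Clearing price = highest rejected bid = $31,050,000.

J, K, I; each pays $31,050,000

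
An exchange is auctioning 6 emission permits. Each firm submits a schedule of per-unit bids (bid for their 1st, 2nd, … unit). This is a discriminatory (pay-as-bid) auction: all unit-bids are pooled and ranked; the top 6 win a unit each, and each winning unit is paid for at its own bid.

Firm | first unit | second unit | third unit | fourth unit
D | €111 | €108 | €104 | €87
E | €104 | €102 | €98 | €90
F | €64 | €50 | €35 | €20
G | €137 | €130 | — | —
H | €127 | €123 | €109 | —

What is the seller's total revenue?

Pooled unit-bids ranked (top 6): 137 (G-1), 130 (G-2), 127 (H-1), 123 (H-2), 111 (D-1), 109 (H-3)
Next rejected bid: €108 (not a price — pay-as-bid).
Each winning unit pays its own bid.
Revenue = 137 + 130 + 127 + 123 + 111 + 109 = €737.

Total revenue: €737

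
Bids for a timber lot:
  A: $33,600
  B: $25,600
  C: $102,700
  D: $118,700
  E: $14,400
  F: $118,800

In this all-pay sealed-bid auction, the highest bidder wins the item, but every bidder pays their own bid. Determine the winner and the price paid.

F pays $118,800

Bids in order: 118,800 (F) > 118,700 (D) > 102,700 (C) > 33,600 (A) > 25,600 (B) > 14,400 (E)
F is highest and takes the item; every bidder forfeits their bid.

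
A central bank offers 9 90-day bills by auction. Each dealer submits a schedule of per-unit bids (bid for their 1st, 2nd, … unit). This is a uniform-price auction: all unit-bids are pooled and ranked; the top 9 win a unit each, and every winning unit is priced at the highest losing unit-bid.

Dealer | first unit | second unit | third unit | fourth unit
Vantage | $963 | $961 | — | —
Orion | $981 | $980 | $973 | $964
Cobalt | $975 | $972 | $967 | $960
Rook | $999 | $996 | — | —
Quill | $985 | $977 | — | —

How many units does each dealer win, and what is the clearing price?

Cobalt 2, Orion 3, Quill 2, Rook 2; clearing price $967

Pooled unit-bids ranked (top 9): 999 (Rook-1), 996 (Rook-2), 985 (Quill-1), 981 (Orion-1), 980 (Orion-2), 977 (Quill-2), 975 (Cobalt-1), 973 (Orion-3), 972 (Cobalt-2)
The (k+1)-th unit-bid is $967.
Allocation: Cobalt 2, Orion 3, Quill 2, Rook 2.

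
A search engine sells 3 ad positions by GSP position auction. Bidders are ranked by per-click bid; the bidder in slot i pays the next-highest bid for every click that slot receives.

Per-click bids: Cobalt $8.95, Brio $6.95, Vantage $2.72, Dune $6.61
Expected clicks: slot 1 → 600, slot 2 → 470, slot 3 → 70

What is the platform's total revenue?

Ranked by bid: $8.95 (Cobalt) > $6.95 (Brio) > $6.61 (Dune) > $2.72 (Vantage)
Slot 1: Cobalt pays $6.95 × 600 = $4170.00
Slot 2: Brio pays $6.61 × 470 = $3106.70
Slot 3: Dune pays $2.72 × 70 = $190.40
Total = $7467.10

Total revenue: $7467.10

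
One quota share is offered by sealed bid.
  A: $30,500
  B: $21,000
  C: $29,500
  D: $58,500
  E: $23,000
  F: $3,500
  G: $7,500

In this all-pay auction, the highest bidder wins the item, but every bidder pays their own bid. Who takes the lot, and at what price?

All-pay auction: the highest bidder wins the item, but every bidder pays their own bid.
Sorting bids: 58,500 (D) > 30,500 (A) > 29,500 (C) > 23,000 (E) > 21,000 (B) > 7,500 (G) > …
D is highest and takes the item; every bidder forfeits their bid.

D pays $58,500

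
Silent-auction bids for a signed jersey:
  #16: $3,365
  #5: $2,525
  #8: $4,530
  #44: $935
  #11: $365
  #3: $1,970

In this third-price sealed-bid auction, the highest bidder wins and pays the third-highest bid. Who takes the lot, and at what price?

#8 pays $2,525

Bids in order: 4,530 (#8) > 3,365 (#16) > 2,525 (#5) > 1,970 (#3) > 935 (#44) > 365 (#11)
#8 is highest; pays the third-highest bid, $2,525.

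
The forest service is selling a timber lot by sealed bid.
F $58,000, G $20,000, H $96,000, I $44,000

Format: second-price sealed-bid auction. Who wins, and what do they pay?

H pays $58,000

Second-price sealed-bid auction: the highest bidder wins and pays the second-highest bid.
Sorting bids: 96,000 (H) > 58,000 (F) > 44,000 (I) > 20,000 (G)
Second-price: H pays F's bid of $58,000.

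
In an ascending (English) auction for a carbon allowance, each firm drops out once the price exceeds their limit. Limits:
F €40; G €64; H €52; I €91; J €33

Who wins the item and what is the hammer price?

I wins at €64

Limits in order: 91 (I) > 64 (G) > 52 (H) > 40 (F) > 33 (J)
Once the price passes €64, only I is left; the hammer falls at G's limit of €64.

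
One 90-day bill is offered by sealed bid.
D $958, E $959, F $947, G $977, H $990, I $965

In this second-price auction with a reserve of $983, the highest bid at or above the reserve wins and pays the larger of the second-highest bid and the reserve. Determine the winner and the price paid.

Rule: the highest bid at or above the reserve wins and pays the larger of the second-highest bid and the reserve.
Sorting bids: 990 (H) > 977 (G) > 965 (I) > 959 (E) > 958 (D) > 947 (F)
Highest eligible bid: H at $990.
Second-highest bid $977 is below the reserve $983, so the reserve binds → payment $983.

H pays $983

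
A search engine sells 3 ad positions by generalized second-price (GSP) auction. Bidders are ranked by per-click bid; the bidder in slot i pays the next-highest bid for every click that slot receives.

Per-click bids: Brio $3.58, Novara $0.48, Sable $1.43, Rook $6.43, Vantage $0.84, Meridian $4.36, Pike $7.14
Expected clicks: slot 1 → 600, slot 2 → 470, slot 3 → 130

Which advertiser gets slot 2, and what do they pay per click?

Sorting advertisers: $7.14 (Pike) > $6.43 (Rook) > $4.36 (Meridian) > $3.58 (Brio) > …
Slot 2 goes to the second-ranked bidder, Rook, who pays the next bid down: $4.36/click.

Rook; $4.36 per click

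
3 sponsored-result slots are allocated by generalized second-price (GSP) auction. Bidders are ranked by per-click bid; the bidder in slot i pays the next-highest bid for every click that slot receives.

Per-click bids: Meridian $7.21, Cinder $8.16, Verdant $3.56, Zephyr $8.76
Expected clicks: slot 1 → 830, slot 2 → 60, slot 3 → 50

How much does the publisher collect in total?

Per-click bids in order: $8.76 (Zephyr) > $8.16 (Cinder) > $7.21 (Meridian) > $3.56 (Verdant)
Slot 1: Zephyr pays $8.16 × 830 = $6772.80
Slot 2: Cinder pays $7.21 × 60 = $432.60
Slot 3: Meridian pays $3.56 × 50 = $178.00
Total = $7383.40

Total revenue: $7383.40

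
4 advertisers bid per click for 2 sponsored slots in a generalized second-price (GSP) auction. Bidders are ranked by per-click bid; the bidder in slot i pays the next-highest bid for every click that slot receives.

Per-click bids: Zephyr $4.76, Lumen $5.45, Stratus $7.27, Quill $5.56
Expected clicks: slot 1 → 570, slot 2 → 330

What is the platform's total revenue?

Sorting advertisers: $7.27 (Stratus) > $5.56 (Quill) > $5.45 (Lumen) > …
Slot 1: Stratus pays $5.56 × 570 = $3169.20
Slot 2: Quill pays $5.45 × 330 = $1798.50
Total = $4967.70

Total revenue: $4967.70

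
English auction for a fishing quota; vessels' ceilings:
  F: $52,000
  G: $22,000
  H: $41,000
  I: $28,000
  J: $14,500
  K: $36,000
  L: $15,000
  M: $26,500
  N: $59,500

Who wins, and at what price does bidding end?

N wins at $52,000

Rule: the price rises until one bidder remains; the winner pays the price at which the last rival dropped out.
Limits ranked: 59,500 (N) > 52,000 (F) > 41,000 (H) > 36,000 (K) > 28,000 (I) > 26,500 (M) > …
F is the last rival to drop out, at $52,000; N remains and wins at that price.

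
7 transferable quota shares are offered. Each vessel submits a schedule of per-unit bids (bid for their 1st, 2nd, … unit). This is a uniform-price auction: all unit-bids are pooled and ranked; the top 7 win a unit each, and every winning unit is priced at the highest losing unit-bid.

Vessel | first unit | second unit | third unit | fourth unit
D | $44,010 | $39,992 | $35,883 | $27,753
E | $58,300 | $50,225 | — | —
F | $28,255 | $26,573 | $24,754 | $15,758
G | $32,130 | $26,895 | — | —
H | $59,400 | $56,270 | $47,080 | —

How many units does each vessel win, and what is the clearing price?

All unit-bids, highest first — top 7: 59,400 (H-1), 58,300 (E-1), 56,270 (H-2), 50,225 (E-2), 47,080 (H-3), 44,010 (D-1), 39,992 (D-2)
The (k+1)-th unit-bid is $35,883.
Allocation: D 2, E 2, H 3.

D 2, E 2, H 3; clearing price $35,883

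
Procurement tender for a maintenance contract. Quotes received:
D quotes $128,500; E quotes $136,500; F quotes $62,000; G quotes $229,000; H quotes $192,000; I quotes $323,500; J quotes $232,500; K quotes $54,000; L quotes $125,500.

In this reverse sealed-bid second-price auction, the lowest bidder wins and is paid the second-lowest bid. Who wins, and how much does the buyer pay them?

K is paid $62,000

Sorting bids: 54,000 (K) < 62,000 (F) < 125,500 (L) < 128,500 (D) < 136,500 (E) < 192,000 (H) < …
K is lowest; is paid the second-lowest bid, $62,000.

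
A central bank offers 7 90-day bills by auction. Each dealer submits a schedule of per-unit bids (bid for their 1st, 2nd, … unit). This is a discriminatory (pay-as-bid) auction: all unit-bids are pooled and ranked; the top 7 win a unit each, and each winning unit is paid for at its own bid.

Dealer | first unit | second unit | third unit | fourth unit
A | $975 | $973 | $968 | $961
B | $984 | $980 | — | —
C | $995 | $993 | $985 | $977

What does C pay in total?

Merging the schedules and taking the best 7: 995 (C-1), 993 (C-2), 985 (C-3), 984 (B-1), 980 (B-2), 977 (C-4), 975 (A-1)
Next rejected bid: $973 (not a price — pay-as-bid).
C's winning unit-bids: 995 + 993 + 985 + 977 = $3,950.

C pays $3,950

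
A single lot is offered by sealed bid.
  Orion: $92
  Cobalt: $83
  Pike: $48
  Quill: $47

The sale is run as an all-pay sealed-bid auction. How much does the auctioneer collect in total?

Total revenue: $270

Rule: the highest bidder wins the item, but every bidder pays their own bid.
Sorting bids: 92 (Orion) > 83 (Cobalt) > 48 (Pike) > 47 (Quill)
Every bidder forfeits their bid regardless of winning.
Revenue = 92 + 83 + 48 + 47 = $270.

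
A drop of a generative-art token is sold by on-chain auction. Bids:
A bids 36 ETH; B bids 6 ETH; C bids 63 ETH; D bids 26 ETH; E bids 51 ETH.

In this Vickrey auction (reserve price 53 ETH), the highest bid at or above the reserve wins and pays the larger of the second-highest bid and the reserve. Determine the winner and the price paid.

Bids ranked: 63 (C) > 51 (E) > 36 (A) > 26 (D) > 6 (B)
C has the top bid at or above the reserve (63 ETH).
Second-highest bid 51 ETH is below the reserve 53 ETH, so the reserve binds → payment 53 ETH.

C pays 53 ETH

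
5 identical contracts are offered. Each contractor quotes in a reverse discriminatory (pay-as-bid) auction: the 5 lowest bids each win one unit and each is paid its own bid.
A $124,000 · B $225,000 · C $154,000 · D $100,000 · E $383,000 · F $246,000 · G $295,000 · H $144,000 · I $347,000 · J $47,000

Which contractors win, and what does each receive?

J $47,000, D $100,000, A $124,000, H $144,000, C $154,000

Ordering the bids: 47,000 (J), 100,000 (D), 124,000 (A), 144,000 (H), 154,000 (C), 225,000 (B), 246,000 (F), …
Lowest 5: J, D, A, H, C.
Each winner is paid its own bid: J $47,000, D $100,000, A $124,000, H $144,000, C $154,000.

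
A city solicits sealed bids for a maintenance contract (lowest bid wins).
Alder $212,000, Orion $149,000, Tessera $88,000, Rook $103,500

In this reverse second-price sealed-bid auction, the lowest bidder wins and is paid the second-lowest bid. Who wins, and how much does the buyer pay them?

Sorting bids: 88,000 (Tessera) < 103,500 (Rook) < 149,000 (Orion) < 212,000 (Alder)
Tessera is lowest; is paid the second-lowest bid, $103,500.

Tessera is paid $103,500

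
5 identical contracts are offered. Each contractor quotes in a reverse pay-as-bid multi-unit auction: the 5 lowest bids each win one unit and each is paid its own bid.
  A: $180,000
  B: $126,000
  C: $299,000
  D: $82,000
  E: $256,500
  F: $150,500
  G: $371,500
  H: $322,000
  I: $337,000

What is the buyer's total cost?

Total cost: $795,000

Bids ranked low→high: 82,000 (D), 126,000 (B), 150,500 (F), 180,000 (A), 256,500 (E), 299,000 (C), 322,000 (H), …
Lowest 5: D, B, F, A, E.
Total cost = 82,000 + 126,000 + 150,500 + 180,000 + 256,500 = $795,000.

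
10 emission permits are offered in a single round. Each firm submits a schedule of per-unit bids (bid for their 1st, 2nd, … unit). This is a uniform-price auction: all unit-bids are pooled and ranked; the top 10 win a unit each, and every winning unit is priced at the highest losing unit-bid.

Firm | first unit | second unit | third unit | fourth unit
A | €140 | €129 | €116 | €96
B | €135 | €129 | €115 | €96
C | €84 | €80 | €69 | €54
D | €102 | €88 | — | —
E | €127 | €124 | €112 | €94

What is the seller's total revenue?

All unit-bids, highest first — top 10: 140 (A-1), 135 (B-1), 129 (A-2), 129 (B-2), 127 (E-1), 124 (E-2), 116 (A-3), 115 (B-3), 112 (E-3), 102 (D-1)
Highest rejected unit-bid = €96.
Allocation: A 3, B 3, D 1, E 3. Every unit priced at €96.
Revenue = 10 × 96 = €960.

Total revenue: €960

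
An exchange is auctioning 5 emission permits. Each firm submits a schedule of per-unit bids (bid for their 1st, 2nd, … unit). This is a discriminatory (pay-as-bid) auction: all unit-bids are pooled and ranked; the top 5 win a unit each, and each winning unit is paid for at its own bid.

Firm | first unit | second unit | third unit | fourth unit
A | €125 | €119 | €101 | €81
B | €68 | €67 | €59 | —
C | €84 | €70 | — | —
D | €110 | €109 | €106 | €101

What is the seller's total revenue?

Pooled unit-bids ranked (top 5): 125 (A-1), 119 (A-2), 110 (D-1), 109 (D-2), 106 (D-3)
Next rejected bid: €101 (not a price — pay-as-bid).
Each winning unit pays its own bid.
Revenue = 125 + 119 + 110 + 109 + 106 = €569.

Total revenue: €569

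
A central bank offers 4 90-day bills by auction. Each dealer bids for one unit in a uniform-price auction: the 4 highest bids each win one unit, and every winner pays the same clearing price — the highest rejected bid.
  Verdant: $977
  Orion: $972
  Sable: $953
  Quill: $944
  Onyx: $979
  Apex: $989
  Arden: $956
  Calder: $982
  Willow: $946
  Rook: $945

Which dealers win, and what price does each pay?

Bids ranked high→low: 989 (Apex), 982 (Calder), 979 (Onyx), 977 (Verdant), 972 (Orion), 956 (Arden), …
Top 4: Apex, Calder, Onyx, Verdant.
First losing bid is Orion's $972, which sets the uniform price.

Apex, Calder, Onyx, Verdant; each pays $972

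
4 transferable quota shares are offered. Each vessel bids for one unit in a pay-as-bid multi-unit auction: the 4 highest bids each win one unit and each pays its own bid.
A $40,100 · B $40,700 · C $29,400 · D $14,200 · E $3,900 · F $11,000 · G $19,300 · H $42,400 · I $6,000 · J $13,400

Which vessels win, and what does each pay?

H $42,400, B $40,700, A $40,100, C $29,400

Sorting: 42,400 (H), 40,700 (B), 40,100 (A), 29,400 (C), 19,300 (G), 14,200 (D), …
Top 4: H, B, A, C.
Each winner pays its own bid: H $42,400, B $40,700, A $40,100, C $29,400.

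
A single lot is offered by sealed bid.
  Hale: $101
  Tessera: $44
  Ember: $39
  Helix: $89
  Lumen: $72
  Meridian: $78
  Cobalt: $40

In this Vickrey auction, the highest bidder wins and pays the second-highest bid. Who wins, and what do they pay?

Hale pays $89

Bids ranked: 101 (Hale) > 89 (Helix) > 78 (Meridian) > 72 (Lumen) > 44 (Tessera) > 40 (Cobalt) > …
Hale wins with the highest bid; price is set by the runner-up at $89.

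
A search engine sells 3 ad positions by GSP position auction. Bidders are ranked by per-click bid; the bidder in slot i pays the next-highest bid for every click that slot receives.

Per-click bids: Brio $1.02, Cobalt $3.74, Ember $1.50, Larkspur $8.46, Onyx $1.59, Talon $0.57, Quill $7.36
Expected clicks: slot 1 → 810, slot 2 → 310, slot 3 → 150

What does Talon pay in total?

Talon pays $0.00

Sorting advertisers: $8.46 (Larkspur) > $7.36 (Quill) > $3.74 (Cobalt) > $1.59 (Onyx) > …
Talon ranks below slot 3 → no slot, pays nothing.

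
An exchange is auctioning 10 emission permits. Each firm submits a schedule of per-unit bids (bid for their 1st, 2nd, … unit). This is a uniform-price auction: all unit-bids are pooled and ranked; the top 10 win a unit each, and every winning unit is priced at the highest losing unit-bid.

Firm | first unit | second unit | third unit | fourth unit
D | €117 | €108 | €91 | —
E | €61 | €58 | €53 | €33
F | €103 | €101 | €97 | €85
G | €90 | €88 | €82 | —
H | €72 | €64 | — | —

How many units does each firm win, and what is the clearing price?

D 3, F 4, G 3; clearing price €72

All unit-bids, highest first — top 10: 117 (D-1), 108 (D-2), 103 (F-1), 101 (F-2), 97 (F-3), 91 (D-3), 90 (G-1), 88 (G-2), 85 (F-4), 82 (G-3)
The (k+1)-th unit-bid is €72.
Allocation: D 3, F 4, G 3.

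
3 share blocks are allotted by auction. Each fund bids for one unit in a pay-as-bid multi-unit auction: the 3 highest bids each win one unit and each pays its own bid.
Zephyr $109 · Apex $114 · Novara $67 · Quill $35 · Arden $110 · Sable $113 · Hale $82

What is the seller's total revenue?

Total revenue: $337

Bids ranked high→low: 114 (Apex), 113 (Sable), 110 (Arden), 109 (Zephyr), 82 (Hale), …
The 3 highest are Apex, Sable, Arden.
Total revenue = 114 + 113 + 110 = $337.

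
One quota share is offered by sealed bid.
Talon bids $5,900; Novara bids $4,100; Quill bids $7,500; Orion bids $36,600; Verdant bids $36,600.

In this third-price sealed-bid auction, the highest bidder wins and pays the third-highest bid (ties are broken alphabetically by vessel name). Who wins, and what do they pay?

Sorting bids: 36,600 (Orion) > 36,600 (Verdant) > 7,500 (Quill) > 5,900 (Talon) > 4,100 (Novara)
Tie at $36,600 → Orion wins by tie-break.
Orion is highest; pays the third-highest bid, $7,500.

Orion pays $7,500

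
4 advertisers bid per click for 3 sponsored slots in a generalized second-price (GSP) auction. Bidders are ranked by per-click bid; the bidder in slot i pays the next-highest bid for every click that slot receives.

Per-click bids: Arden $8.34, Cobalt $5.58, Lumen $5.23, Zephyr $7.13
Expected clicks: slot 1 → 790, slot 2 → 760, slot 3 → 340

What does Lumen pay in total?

Sorting advertisers: $8.34 (Arden) > $7.13 (Zephyr) > $5.58 (Cobalt) > $5.23 (Lumen)
Lumen ranks below slot 3 → no slot, pays nothing.

Lumen pays $0.00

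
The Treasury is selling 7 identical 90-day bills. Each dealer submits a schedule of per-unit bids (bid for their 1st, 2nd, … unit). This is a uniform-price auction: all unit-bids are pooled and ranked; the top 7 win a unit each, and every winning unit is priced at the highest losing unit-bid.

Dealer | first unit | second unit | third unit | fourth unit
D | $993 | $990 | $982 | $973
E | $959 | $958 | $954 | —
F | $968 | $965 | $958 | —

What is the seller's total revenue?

Merging the schedules and taking the best 7: 993 (D-1), 990 (D-2), 982 (D-3), 973 (D-4), 968 (F-1), 965 (F-2), 959 (E-1)
The (k+1)-th unit-bid is $958.
Allocation: D 4, E 1, F 2. Every unit priced at $958.
Revenue = 7 × 958 = $6,706.

Total revenue: $6,706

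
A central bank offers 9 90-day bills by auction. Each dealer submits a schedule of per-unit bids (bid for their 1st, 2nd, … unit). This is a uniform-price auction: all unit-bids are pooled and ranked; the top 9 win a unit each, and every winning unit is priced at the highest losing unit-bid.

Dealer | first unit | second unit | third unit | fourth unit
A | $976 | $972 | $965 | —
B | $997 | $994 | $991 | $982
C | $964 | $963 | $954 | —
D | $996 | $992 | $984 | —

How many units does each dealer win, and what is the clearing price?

Pooled unit-bids ranked (top 9): 997 (B-1), 996 (D-1), 994 (B-2), 992 (D-2), 991 (B-3), 984 (D-3), 982 (B-4), 976 (A-1), 972 (A-2)
The (k+1)-th unit-bid is $965.
Allocation: A 2, B 4, D 3.

A 2, B 4, D 3; clearing price $965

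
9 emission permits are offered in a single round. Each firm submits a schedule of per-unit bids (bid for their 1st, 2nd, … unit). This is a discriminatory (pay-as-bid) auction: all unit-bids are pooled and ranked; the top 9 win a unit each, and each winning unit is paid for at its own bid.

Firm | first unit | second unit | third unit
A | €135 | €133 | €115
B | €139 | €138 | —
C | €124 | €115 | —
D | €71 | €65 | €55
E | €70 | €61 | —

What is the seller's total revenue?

Merging the schedules and taking the best 9: 139 (B-1), 138 (B-2), 135 (A-1), 133 (A-2), 124 (C-1), 115 (A-3), 115 (C-2), 71 (D-1), 70 (E-1)
Next rejected bid: €65 (not a price — pay-as-bid).
Each winning unit pays its own bid.
Revenue = 139 + 138 + 135 + 133 + 124 + 115 + 115 + 71 + 70 = €1,040.

Total revenue: €1,040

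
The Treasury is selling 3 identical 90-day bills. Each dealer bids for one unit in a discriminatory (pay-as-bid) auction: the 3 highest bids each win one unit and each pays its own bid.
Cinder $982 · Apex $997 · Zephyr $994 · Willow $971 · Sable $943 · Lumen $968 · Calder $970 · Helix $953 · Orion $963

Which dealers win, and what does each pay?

Bids ranked high→low: 997 (Apex), 994 (Zephyr), 982 (Cinder), 971 (Willow), 970 (Calder), …
The 3 highest are Apex, Zephyr, Cinder.
Each winner pays its own bid: Apex $997, Zephyr $994, Cinder $982.

Apex $997, Zephyr $994, Cinder $982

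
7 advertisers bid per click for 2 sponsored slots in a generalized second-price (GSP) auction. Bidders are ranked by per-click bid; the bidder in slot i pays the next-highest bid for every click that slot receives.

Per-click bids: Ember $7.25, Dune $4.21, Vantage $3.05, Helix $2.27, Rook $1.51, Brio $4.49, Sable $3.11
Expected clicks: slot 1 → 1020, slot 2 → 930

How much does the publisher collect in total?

Total revenue: $8495.10

Ranked by bid: $7.25 (Ember) > $4.49 (Brio) > $4.21 (Dune) > …
Slot 1: Ember pays $4.49 × 1020 = $4579.80
Slot 2: Brio pays $4.21 × 930 = $3915.30
Total = $8495.10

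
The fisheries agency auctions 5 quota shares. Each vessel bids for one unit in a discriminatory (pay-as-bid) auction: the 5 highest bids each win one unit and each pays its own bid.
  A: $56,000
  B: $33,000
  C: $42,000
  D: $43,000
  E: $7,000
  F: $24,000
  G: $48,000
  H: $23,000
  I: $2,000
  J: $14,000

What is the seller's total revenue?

Ordering the bids: 56,000 (A), 48,000 (G), 43,000 (D), 42,000 (C), 33,000 (B), 24,000 (F), 23,000 (H), …
Top 5: A, G, D, C, B.
Total revenue = 56,000 + 48,000 + 43,000 + 42,000 + 33,000 = $222,000.

Total revenue: $222,000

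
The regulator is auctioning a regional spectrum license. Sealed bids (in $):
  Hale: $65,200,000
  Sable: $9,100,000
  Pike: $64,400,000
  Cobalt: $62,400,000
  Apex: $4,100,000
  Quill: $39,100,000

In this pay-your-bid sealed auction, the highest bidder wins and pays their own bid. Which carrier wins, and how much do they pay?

Rule: the highest bidder wins and pays their own bid.
Sorting bids: 65,200,000 (Hale) > 64,400,000 (Pike) > 62,400,000 (Cobalt) > 39,100,000 (Quill) > 9,100,000 (Sable) > 4,100,000 (Apex)
Hale is highest → pays own bid, $65,200,000.

Hale pays $65,200,000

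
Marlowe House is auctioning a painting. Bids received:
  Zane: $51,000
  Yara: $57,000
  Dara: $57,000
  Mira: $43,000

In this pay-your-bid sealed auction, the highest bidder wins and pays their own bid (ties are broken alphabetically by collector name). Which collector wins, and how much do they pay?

Rule: the highest bidder wins and pays their own bid.
Bids ranked: 57,000 (Dara) > 57,000 (Yara) > 51,000 (Zane) > 43,000 (Mira)
Dara and Yara tie at $57,000; tie-break gives it to Dara.
Dara has the highest bid and pays exactly that: $57,000.

Dara pays $57,000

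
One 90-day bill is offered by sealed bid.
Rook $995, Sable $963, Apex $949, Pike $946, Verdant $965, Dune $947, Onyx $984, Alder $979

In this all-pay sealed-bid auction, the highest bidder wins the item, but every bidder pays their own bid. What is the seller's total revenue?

Bids in order: 995 (Rook) > 984 (Onyx) > 979 (Alder) > 965 (Verdant) > 963 (Sable) > 949 (Apex) > …
Every bidder forfeits their bid regardless of winning.
Revenue = 995 + 963 + 949 + 946 + 965 + 947 + 984 + 979 = $7,728.

Total revenue: $7,728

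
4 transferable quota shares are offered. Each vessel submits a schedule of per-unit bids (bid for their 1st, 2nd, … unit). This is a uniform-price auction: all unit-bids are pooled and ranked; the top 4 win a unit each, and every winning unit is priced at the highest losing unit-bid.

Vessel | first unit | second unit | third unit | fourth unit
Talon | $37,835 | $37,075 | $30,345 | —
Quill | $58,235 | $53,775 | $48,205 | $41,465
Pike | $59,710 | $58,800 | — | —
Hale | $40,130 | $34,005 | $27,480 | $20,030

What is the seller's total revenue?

Total revenue: $192,820

Merging the schedules and taking the best 4: 59,710 (Pike-1), 58,800 (Pike-2), 58,235 (Quill-1), 53,775 (Quill-2)
The (k+1)-th unit-bid is $48,205.
Allocation: Pike 2, Quill 2. Every unit priced at $48,205.
Revenue = 4 × 48,205 = $192,820.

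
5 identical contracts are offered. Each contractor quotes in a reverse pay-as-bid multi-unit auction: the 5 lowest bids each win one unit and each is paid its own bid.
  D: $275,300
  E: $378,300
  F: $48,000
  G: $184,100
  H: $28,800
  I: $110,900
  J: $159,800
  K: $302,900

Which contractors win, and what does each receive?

Ordering the bids: 28,800 (H), 48,000 (F), 110,900 (I), 159,800 (J), 184,100 (G), 275,300 (D), 302,900 (K), …
Winners (5 units): H, F, I, J, G.
Each winner is paid its own bid: H $28,800, F $48,000, I $110,900, J $159,800, G $184,100.

H $28,800, F $48,000, I $110,900, J $159,800, G $184,100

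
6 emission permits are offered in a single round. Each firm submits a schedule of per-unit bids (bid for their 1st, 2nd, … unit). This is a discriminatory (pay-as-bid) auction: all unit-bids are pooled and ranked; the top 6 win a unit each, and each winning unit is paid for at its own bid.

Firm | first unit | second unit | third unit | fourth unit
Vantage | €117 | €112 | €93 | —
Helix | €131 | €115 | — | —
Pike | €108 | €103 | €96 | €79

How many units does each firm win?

Helix 2, Pike 2, Vantage 2

Pooled unit-bids ranked (top 6): 131 (Helix-1), 117 (Vantage-1), 115 (Helix-2), 112 (Vantage-2), 108 (Pike-1), 103 (Pike-2)
Next rejected bid: €96 (not a price — pay-as-bid).
Allocation: Helix 2, Pike 2, Vantage 2.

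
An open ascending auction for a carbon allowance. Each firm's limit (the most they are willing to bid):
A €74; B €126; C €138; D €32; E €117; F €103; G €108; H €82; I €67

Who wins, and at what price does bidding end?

Limits in order: 138 (C) > 126 (B) > 117 (E) > 108 (G) > 103 (F) > 82 (H) > …
B is the last rival to drop out, at €126; C remains and wins at that price.

C wins at €126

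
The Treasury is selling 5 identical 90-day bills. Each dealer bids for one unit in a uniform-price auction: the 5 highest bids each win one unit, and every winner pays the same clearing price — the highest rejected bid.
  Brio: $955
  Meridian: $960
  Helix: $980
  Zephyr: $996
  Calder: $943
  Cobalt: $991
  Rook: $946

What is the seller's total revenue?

Total revenue: $4,730

Bids ranked high→low: 996 (Zephyr), 991 (Cobalt), 980 (Helix), 960 (Meridian), 955 (Brio), 946 (Rook), 943 (Calder)
The 5 highest are Zephyr, Cobalt, Helix, Meridian, Brio.
Highest unsuccessful bid: $946 → clearing price.
Total revenue = 5 × $946 = $4,730.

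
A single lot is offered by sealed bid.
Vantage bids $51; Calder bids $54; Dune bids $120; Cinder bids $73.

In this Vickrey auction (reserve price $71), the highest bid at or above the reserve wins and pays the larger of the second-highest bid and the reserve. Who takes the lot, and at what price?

Bids ranked: 120 (Dune) > 73 (Cinder) > 54 (Calder) > 51 (Vantage)
Highest eligible bid: Dune at $120.
max(second-highest $73, reserve $71) = $73; the reserve does not bind.

Dune pays $73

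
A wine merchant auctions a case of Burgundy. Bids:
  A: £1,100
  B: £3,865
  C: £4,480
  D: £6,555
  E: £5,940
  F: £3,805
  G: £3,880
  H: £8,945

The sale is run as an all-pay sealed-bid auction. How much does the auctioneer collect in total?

Total revenue: £38,570

Sorting bids: 8,945 (H) > 6,555 (D) > 5,940 (E) > 4,480 (C) > 3,880 (G) > 3,865 (B) > …
Every bidder forfeits their bid regardless of winning.
Revenue = 1,100 + 3,865 + 4,480 + 6,555 + 5,940 + 3,805 + 3,880 + 8,945 = £38,570.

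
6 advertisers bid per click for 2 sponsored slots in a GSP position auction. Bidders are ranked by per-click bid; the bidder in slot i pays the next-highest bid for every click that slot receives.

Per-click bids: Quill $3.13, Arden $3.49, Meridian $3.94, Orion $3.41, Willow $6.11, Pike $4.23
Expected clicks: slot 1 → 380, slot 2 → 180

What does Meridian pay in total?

Sorting advertisers: $6.11 (Willow) > $4.23 (Pike) > $3.94 (Meridian) > …
Meridian ranks below slot 2 → no slot, pays nothing.

Meridian pays $0.00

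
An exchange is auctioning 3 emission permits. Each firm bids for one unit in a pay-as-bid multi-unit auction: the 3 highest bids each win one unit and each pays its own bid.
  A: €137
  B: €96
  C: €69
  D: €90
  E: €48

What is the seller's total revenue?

Total revenue: €323

Sorting: 137 (A), 96 (B), 90 (D), 69 (C), 48 (E)
Top 3: A, B, D.
Total revenue = 137 + 96 + 90 = €323.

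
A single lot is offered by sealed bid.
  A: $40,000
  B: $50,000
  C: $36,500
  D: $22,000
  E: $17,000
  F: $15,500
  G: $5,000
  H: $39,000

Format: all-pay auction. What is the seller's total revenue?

All-pay auction: the highest bidder wins the item, but every bidder pays their own bid.
Bids in order: 50,000 (B) > 40,000 (A) > 39,000 (H) > 36,500 (C) > 22,000 (D) > 17,000 (E) > …
Every bidder forfeits their bid regardless of winning.
Revenue = 40,000 + 50,000 + 36,500 + 22,000 + 17,000 + 15,500 + 5,000 + 39,000 = $225,000.

Total revenue: $225,000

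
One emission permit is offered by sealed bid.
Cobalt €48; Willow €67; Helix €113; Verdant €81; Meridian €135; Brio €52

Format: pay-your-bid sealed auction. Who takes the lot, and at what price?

Bids ranked: 135 (Meridian) > 113 (Helix) > 81 (Verdant) > 67 (Willow) > 52 (Brio) > 48 (Cobalt)
Meridian has the highest bid and pays exactly that: €135.

Meridian pays €135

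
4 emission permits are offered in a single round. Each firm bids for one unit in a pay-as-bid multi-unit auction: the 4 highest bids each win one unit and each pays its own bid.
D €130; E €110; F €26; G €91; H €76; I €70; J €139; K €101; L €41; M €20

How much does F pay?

Bids ranked high→low: 139 (J), 130 (D), 110 (E), 101 (K), 91 (G), 76 (H), …
The 4 highest are J, D, E, K.
F does not win → €0.

F pays €0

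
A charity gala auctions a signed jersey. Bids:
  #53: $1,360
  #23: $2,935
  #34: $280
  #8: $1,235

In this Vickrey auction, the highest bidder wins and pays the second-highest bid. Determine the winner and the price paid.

#23 pays $1,360

Vickrey auction: the highest bidder wins and pays the second-highest bid.
Bids ranked: 2,935 (#23) > 1,360 (#53) > 1,235 (#8) > 280 (#34)
#23 is highest; pays the second-highest bid, $1,360.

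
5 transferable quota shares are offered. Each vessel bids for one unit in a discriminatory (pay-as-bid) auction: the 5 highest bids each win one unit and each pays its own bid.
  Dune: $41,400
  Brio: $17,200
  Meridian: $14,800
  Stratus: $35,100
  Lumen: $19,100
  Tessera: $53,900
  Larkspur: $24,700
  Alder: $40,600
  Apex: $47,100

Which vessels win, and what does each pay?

Tessera $53,900, Apex $47,100, Dune $41,400, Alder $40,600, Stratus $35,100

Ordering the bids: 53,900 (Tessera), 47,100 (Apex), 41,400 (Dune), 40,600 (Alder), 35,100 (Stratus), 24,700 (Larkspur), 19,100 (Lumen), …
Winners (5 units): Tessera, Apex, Dune, Alder, Stratus.
Each winner pays its own bid: Tessera $53,900, Apex $47,100, Dune $41,400, Alder $40,600, Stratus $35,100.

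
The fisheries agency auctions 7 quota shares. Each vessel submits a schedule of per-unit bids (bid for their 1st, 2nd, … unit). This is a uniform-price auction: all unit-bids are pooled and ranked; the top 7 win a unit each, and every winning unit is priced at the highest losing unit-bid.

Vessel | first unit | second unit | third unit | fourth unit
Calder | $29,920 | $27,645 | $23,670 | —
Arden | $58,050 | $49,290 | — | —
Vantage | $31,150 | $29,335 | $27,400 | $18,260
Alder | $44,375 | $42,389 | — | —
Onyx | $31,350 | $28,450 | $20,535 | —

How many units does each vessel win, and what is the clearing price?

Alder 2, Arden 2, Calder 1, Onyx 1, Vantage 1; clearing price $29,335

All unit-bids, highest first — top 7: 58,050 (Arden-1), 49,290 (Arden-2), 44,375 (Alder-1), 42,389 (Alder-2), 31,350 (Onyx-1), 31,150 (Vantage-1), 29,920 (Calder-1)
First bid not allocated: $29,335.
Allocation: Alder 2, Arden 2, Calder 1, Onyx 1, Vantage 1.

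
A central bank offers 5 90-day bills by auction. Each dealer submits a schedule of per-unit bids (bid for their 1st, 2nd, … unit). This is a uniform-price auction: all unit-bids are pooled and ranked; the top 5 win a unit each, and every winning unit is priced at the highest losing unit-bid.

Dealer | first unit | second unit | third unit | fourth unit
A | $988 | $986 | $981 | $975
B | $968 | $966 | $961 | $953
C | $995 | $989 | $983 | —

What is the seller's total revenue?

Total revenue: $4,905

All unit-bids, highest first — top 5: 995 (C-1), 989 (C-2), 988 (A-1), 986 (A-2), 983 (C-3)
Highest rejected unit-bid = $981.
Allocation: A 2, C 3. Every unit priced at $981.
Revenue = 5 × 981 = $4,905.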